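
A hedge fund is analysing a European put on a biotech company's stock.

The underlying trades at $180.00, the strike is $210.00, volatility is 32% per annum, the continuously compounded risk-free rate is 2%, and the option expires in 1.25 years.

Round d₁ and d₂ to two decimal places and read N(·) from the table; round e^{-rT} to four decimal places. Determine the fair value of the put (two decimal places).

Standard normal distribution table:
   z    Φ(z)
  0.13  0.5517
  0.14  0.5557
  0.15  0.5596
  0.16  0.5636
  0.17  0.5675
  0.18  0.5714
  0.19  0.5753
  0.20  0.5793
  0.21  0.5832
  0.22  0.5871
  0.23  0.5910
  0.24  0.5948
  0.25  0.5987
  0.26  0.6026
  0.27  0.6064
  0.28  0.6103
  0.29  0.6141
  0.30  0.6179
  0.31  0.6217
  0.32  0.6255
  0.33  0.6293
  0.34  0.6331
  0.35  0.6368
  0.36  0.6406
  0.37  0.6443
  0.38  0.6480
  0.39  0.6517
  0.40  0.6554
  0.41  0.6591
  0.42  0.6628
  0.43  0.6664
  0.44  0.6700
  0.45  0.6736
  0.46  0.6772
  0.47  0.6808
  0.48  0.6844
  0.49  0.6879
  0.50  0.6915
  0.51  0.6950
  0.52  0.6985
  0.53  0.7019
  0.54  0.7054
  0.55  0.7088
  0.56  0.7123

$41.62

T = 1.25;  σ√T = 0.3578
d₁ = [ln(180/210) + (0.02 + 0.32²/2)·1.25] / 0.3578 = [-0.1542 + 0.0890] / 0.3578 = -0.1821 ⇒ -0.18
d₂ = d₁ − σ√T = -0.1821 − 0.3578 = -0.5399 ⇒ -0.54
exp(−rT) = exp(−0.02·1.25) = 0.9753
N(−d₂) = N(0.54) = 0.7054;  N(−d₁) = N(0.18) = 0.5714
P = 210·0.9753·0.7054 − 180·0.5714 = 144.4751 − 102.8520 = 41.6231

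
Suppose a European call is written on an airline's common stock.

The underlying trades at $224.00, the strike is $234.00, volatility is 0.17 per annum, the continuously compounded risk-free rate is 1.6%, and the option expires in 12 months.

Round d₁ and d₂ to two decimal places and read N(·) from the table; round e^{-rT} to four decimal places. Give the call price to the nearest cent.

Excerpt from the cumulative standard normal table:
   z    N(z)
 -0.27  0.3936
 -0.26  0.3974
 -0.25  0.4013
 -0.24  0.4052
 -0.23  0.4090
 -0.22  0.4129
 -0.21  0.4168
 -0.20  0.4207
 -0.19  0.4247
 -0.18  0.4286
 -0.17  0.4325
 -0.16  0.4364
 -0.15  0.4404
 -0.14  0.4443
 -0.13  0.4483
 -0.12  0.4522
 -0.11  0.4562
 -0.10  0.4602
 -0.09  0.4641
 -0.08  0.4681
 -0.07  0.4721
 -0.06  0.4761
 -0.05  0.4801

$12.44

σ√T = 0.17·√1 = 0.1700
d₁ = [ln(224/234) + (0.016 + ½·0.17²)·1] / (σ√T) = (-0.0437 + 0.0305) / 0.1700 = -0.0778 which rounds to -0.08
d₂ = -0.0778 − 0.1700 = -0.2478 which rounds to -0.25
e^(−rT) = e^(−0.016·1) = 0.9841
N(d₁) = N(-0.08) = 0.4681;  N(d₂) = N(-0.25) = 0.4013
C = 224·0.4681 − 234·0.9841·0.4013 = 104.8544 − 92.4111 = 12.4433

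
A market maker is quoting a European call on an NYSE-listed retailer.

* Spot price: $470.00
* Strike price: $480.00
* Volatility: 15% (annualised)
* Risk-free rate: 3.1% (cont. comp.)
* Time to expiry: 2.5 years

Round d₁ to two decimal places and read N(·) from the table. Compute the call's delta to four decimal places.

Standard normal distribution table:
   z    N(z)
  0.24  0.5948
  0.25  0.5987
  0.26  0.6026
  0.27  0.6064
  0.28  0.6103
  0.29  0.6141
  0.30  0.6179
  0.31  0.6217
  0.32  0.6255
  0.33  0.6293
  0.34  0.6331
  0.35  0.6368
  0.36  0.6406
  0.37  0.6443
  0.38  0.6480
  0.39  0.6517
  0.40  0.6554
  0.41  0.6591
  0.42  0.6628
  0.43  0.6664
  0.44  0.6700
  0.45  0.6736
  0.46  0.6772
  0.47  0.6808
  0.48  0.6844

σ√T = 0.15 × 1.5811 = 0.2372
d₁ = [ln(470/480) + (0.031 + ½·0.15²)·2.5] / (σ√T) = (-0.0211 + 0.1056) / 0.2372 = 0.3566 ⇒ 0.36
N(d₁) = N(0.36) = 0.6406
Δ_call = N(d₁) = 0.6406

0.6406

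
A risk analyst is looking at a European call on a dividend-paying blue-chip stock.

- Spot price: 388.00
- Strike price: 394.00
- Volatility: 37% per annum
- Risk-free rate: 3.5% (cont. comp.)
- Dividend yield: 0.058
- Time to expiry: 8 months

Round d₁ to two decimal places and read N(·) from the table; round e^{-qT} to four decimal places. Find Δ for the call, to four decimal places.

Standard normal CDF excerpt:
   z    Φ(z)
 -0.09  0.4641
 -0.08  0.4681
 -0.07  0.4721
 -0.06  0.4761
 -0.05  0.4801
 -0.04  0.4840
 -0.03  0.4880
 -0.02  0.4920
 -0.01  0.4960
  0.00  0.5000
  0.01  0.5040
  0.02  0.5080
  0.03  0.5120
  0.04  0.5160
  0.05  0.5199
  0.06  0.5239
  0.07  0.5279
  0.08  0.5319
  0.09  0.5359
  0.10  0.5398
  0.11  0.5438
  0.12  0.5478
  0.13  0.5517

σ√T = 0.37 × 0.8165 = 0.3021
ln(S/K) + (r − q + σ²/2)T = ln(388/394) + (0.035 − 0.058 + 0.37²/2)·0.6667 = -0.0153 + 0.0303 = 0.0150
d₁ = 0.0150 / 0.3021 = 0.0495 ≈ 0.05
N(d₁) = N(0.05) = 0.5199
Δ_call = e^(−qT)·N(d₁) = 0.9621·0.5199 = 0.5002

0.5002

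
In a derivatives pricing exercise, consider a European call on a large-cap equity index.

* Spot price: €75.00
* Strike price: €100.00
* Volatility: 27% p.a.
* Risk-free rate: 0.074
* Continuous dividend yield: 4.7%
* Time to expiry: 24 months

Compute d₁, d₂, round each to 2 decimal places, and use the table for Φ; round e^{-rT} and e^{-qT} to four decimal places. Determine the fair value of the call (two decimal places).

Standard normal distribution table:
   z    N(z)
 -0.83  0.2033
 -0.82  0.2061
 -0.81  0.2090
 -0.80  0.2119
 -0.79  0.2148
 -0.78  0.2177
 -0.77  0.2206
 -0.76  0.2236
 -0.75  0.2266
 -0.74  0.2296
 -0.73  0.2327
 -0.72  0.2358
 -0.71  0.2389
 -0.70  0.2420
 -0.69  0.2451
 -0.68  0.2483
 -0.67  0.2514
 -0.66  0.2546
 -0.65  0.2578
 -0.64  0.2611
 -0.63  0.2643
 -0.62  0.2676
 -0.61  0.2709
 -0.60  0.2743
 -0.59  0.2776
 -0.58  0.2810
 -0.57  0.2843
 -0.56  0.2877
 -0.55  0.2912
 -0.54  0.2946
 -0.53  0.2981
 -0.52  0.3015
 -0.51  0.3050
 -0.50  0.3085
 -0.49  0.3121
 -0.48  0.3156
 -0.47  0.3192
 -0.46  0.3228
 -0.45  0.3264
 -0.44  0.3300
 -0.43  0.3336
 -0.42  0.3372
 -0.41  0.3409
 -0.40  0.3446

€4.75

σ√T = 0.27·√2 = 0.3818
d₁ = [ln(75/100) + (0.074 − 0.047 + 0.27²/2)·2] / 0.3818 = [-0.2877 + 0.1269] / 0.3818 = -0.4211 ⇒ -0.42
d₂ = d₁ − σ√T = -0.4211 − 0.3818 = -0.8029 ⇒ -0.80
exp(−qT) = exp(−0.047·2) = 0.9103;  exp(−rT) = exp(−0.074·2) = 0.8624
N(d₁) = N(-0.42) = 0.3372;  N(d₂) = N(-0.80) = 0.2119
C = 75·0.9103·0.3372 − 100·0.8624·0.2119 = 23.0215 − 18.2743 = 4.7472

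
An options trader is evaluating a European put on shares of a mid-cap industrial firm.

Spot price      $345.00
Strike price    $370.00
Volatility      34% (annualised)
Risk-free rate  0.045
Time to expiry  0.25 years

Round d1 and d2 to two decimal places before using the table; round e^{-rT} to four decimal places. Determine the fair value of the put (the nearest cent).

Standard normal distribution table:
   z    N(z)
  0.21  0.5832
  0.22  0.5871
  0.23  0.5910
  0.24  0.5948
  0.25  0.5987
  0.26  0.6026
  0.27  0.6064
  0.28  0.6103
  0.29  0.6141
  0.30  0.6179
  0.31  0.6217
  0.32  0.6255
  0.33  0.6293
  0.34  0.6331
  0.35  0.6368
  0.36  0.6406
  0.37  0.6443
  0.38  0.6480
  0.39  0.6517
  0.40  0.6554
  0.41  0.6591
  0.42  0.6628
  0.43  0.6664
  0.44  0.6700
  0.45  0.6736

$35.91

σ√T = 0.34·√0.25 = 0.1700
d₁ = [ln(345/370) + (0.045 + ½·0.34²)·0.25] / (σ√T) = (-0.0700 + 0.0257) / 0.1700 = -0.2603 ≈ -0.26
d₂ = -0.2603 − 0.1700 = -0.4303 ≈ -0.43
exp(−rT) = exp(−0.045·0.25) = 0.9888
N(−d₂) = N(0.43) = 0.6664;  N(−d₁) = N(0.26) = 0.6026
P = 370·0.9888·0.6664 − 345·0.6026 = 243.8064 − 207.8970 = 35.9094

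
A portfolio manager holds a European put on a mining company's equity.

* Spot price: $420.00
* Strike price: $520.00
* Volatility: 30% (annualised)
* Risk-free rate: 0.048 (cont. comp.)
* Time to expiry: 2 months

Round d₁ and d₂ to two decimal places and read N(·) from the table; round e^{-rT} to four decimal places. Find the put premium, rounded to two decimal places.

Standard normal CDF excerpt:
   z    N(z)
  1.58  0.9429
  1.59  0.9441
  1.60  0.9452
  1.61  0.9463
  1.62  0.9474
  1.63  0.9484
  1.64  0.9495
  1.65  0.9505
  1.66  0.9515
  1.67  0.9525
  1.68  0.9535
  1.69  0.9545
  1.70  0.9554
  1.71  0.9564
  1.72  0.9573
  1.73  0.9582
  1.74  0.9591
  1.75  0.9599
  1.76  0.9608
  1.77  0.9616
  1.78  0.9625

$96.83

T = 0.1667;  σ√T = 0.1225
d₁ = [ln(420/520) + (0.048 + 0.3²/2)·0.1667] / 0.1225 = [-0.2136 + 0.0155] / 0.1225 = -1.6173 ≈ -1.62
d₂ = d₁ − σ√T = -1.6173 − 0.1225 = -1.7397 ≈ -1.74
exp(−rT) = exp(−0.048·0.1667) = 0.9920
N(−d₂) = N(1.74) = 0.9591;  N(−d₁) = N(1.62) = 0.9474
P = 520·0.9920·0.9591 − 420·0.9474 = 494.7421 − 397.9080 = 96.8341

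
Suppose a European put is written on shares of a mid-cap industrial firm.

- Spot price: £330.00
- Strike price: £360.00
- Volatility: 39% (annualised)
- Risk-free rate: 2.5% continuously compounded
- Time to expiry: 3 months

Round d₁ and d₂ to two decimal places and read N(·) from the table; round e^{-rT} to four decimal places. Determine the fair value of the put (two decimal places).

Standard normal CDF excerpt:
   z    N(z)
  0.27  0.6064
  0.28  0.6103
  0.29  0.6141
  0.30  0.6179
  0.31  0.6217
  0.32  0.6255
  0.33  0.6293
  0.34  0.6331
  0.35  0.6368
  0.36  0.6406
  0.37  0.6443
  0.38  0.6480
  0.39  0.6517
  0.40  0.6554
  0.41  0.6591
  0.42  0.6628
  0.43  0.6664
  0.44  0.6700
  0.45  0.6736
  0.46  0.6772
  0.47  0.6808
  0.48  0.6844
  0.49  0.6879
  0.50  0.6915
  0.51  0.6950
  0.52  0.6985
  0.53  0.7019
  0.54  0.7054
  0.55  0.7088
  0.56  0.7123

σ√T = 0.39 × 0.5000 = 0.1950
ln(S/K) + (r + σ²/2)T = ln(330/360) + (0.025 + 0.39²/2)·0.25 = -0.0870 + 0.0253 = -0.0617
d₁ = -0.0617 / 0.1950 = -0.3167 ≈ -0.32
d₂ = d₁ − σ√T = -0.3167 − 0.1950 = -0.5117 ≈ -0.51
e^(−rT) = e^(−0.025·0.25) = 0.9938
N(−d₂) = N(0.51) = 0.6950;  N(−d₁) = N(0.32) = 0.6255
P = 360·0.9938·0.6950 − 330·0.6255 = 248.6488 − 206.4150 = 42.2338

£42.23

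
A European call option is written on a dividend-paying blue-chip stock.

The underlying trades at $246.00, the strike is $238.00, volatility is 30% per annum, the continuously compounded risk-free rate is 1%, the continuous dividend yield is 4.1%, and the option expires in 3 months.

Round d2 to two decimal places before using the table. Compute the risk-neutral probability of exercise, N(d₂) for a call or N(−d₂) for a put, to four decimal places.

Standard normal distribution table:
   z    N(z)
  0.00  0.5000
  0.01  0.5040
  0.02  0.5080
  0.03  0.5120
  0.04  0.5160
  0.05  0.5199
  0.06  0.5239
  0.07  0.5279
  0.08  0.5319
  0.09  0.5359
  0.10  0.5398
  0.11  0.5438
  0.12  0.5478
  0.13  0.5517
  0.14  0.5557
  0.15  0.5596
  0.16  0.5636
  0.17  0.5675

σ√T = 0.3 × 0.5000 = 0.1500
ln(S/K) + (r − q + σ²/2)T = ln(246/238) + (0.01 − 0.041 + 0.3²/2)·0.25 = 0.0331 + 0.0035 = 0.0366
d₁ = 0.0366 / 0.1500 = 0.2437 which rounds to 0.24
d₂ = d₁ − σ√T = 0.2437 − 0.1500 = 0.0937 which rounds to 0.09
Risk-neutral Pr[S_T > K] = N(d₂) = N(0.09) = 0.5359

0.5359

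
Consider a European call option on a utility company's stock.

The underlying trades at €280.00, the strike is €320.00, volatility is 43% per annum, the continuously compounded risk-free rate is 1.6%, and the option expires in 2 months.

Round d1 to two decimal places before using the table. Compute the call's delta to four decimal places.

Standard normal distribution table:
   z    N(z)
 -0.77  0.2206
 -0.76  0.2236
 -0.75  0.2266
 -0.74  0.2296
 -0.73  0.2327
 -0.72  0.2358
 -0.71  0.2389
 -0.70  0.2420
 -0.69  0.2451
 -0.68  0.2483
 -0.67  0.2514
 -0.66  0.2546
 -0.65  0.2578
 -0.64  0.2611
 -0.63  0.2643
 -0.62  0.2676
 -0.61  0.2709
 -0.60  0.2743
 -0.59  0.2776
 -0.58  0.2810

σ√T = 0.43·√0.1667 = 0.1755
d₁ = [ln(280/320) + (0.016 + 0.43²/2)·0.1667] / 0.1755 = [-0.1335 + 0.0181] / 0.1755 = -0.6577 which rounds to -0.66
N(d₁) = N(-0.66) = 0.2546
Δ_call = N(d₁) = 0.2546

0.2546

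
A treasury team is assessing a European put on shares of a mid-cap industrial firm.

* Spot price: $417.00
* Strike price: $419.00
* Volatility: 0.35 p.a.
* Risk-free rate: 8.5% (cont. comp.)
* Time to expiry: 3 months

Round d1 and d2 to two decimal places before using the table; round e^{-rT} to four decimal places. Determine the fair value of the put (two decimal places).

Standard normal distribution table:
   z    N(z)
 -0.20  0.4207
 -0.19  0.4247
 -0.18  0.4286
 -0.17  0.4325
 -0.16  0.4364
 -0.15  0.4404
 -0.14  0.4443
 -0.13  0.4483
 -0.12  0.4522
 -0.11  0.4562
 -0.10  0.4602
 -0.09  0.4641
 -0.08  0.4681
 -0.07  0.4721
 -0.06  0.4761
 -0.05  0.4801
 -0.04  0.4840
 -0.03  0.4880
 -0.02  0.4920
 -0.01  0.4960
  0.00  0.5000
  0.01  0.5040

σ√T = 0.35 × 0.5000 = 0.1750
d₁ = [ln(417/419) + (0.085 + 0.35²/2)·0.25] / 0.1750 = [-0.0048 + 0.0366] / 0.1750 = 0.1816 ⇒ 0.18
d₂ = d₁ − σ√T = 0.1816 − 0.1750 = 0.0066 ⇒ 0.01
exp(−rT) = exp(−0.085·0.25) = 0.9790
P = 419·0.9790·N(-0.01) − 417·N(-0.18) = 419·0.9790·0.4960 − 417·0.4286 = 203.4597 − 178.7262 = 24.7335

$24.73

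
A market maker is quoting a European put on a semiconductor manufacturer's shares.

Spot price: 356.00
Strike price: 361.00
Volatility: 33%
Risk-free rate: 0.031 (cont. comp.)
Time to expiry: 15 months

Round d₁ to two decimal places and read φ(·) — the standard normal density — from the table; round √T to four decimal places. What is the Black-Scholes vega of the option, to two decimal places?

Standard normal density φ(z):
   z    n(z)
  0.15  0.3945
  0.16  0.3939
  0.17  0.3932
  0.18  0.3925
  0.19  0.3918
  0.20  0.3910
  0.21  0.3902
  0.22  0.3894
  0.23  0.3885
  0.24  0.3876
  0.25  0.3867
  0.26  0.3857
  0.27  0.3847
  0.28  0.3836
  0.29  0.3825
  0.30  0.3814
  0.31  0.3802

σ√T = 0.33·√1.25 = 0.3690
d₁ = [ln(356/361) + (0.031 + 0.33²/2)·1.25] / 0.3690 = [-0.0139 + 0.1068] / 0.3690 = 0.2517 ⇒ 0.25
√T = √1.25 = 1.1180
φ(d₁) = φ(0.25) = 0.3867
vega = S·φ(d₁)·√T = 356·0.3867·1.1180 = 153.9097

153.91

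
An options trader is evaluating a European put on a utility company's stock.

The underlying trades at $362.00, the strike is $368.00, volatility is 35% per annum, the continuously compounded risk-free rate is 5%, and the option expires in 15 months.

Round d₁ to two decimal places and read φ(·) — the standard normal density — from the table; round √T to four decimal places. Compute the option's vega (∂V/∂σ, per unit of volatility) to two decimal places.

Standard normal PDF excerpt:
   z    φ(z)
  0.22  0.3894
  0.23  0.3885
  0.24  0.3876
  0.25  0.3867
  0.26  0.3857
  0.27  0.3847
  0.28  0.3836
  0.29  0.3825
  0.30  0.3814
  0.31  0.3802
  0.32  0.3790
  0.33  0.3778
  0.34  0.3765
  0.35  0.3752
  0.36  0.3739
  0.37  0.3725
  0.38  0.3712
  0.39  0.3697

153.87

σ√T = 0.35·√1.25 = 0.3913
ln(S/K) + (r + σ²/2)T = ln(362/368) + (0.05 + 0.35²/2)·1.25 = -0.0164 + 0.1391 = 0.1226
d₁ = 0.1226 / 0.3913 = 0.3134 → 0.31
√T = √1.25 = 1.1180
φ(d₁) = φ(0.31) = 0.3802
vega = S·φ(d₁)·√T = 362·0.3802·1.1180 = 153.8730
(Call and put vega coincide under Black-Scholes.)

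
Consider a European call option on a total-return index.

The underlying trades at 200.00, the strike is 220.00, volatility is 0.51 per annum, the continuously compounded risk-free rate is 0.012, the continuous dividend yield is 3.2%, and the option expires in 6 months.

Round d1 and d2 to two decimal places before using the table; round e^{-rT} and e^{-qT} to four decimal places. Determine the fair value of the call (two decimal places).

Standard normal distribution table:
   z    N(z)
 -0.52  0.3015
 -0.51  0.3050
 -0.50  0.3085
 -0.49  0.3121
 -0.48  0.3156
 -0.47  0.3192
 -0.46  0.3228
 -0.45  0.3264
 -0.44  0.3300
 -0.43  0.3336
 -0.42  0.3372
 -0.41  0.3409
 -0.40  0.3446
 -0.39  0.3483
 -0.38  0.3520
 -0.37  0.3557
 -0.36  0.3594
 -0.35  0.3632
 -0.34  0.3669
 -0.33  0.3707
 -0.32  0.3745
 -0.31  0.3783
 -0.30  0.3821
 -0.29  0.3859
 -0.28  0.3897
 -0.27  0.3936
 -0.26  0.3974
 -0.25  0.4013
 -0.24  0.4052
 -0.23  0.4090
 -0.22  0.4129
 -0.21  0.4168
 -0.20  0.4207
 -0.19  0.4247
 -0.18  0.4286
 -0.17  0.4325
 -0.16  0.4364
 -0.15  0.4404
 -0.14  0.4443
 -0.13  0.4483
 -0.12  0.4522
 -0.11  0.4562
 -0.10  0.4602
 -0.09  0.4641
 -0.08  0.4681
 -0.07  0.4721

19.99

σ√T = 0.51 × 0.7071 = 0.3606
ln(S/K) + (r − q + σ²/2)T = ln(200/220) + (0.012 − 0.032 + 0.51²/2)·0.5 = -0.0953 + 0.0550 = -0.0403
d₁ = -0.0403 / 0.3606 = -0.1117 ≈ -0.11
d₂ = d₁ − σ√T = -0.1117 − 0.3606 = -0.4723 ≈ -0.47
exp(−qT) = exp(−0.032·0.5) = 0.9841;  exp(−rT) = exp(−0.012·0.5) = 0.9940
C = 200·0.9841·N(-0.11) − 220·0.9940·N(-0.47) = 200·0.9841·0.4562 − 220·0.9940·0.3192 = 89.7893 − 69.8027 = 19.9866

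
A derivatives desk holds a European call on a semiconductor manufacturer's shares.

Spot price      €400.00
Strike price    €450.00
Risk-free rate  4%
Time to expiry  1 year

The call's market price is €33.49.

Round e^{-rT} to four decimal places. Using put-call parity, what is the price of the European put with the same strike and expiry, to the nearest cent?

e^(−rT) = e^(−0.04·1) = 0.9608
Put-call parity: C − P = S − K·e^(−rT) = 400 − 450·0.9608 = 400 − 432.3600 = -32.3600
P = C − (C − P) = 33.49 − (-32.3600) = 65.8500

€65.85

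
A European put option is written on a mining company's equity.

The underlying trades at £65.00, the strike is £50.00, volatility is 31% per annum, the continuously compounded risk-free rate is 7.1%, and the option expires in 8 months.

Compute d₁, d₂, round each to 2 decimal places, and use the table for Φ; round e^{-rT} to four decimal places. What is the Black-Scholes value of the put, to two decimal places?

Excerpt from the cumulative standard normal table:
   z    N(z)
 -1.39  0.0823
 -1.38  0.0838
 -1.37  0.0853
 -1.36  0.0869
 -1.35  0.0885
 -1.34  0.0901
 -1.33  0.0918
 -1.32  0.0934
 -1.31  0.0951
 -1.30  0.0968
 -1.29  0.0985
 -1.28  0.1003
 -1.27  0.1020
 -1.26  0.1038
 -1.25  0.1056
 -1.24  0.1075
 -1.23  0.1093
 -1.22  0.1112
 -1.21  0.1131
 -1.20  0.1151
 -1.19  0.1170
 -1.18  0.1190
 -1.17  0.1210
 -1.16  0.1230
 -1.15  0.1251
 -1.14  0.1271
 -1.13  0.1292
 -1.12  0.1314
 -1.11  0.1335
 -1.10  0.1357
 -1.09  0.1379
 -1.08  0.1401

£0.72

σ√T = 0.31·√0.6667 = 0.2531
d₁ = [ln(65/50) + (0.071 + ½·0.31²)·0.6667] / (σ√T) = (0.2624 + 0.0794) / 0.2531 = 1.3501 ≈ 1.35
d₂ = 1.3501 − 0.2531 = 1.0970 ≈ 1.10
e^(−rT) = e^(−0.071·0.6667) = 0.9538
N(−d₂) = N(-1.10) = 0.1357;  N(−d₁) = N(-1.35) = 0.0885
P = 50·0.9538·0.1357 − 65·0.0885 = 6.4715 − 5.7525 = 0.7190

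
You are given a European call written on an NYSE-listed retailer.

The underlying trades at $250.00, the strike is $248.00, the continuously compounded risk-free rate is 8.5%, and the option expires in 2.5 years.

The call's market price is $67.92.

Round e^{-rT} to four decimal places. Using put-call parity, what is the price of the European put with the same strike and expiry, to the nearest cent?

e^(−rT) = e^(−0.085·2.5) = 0.8086
Put-call parity: C − P = S − K·e^(−rT) = 250 − 248·0.8086 = 250 − 200.5328 = 49.4672
P = C − (C − P) = 67.92 − (49.4672) = 18.4528

$18.45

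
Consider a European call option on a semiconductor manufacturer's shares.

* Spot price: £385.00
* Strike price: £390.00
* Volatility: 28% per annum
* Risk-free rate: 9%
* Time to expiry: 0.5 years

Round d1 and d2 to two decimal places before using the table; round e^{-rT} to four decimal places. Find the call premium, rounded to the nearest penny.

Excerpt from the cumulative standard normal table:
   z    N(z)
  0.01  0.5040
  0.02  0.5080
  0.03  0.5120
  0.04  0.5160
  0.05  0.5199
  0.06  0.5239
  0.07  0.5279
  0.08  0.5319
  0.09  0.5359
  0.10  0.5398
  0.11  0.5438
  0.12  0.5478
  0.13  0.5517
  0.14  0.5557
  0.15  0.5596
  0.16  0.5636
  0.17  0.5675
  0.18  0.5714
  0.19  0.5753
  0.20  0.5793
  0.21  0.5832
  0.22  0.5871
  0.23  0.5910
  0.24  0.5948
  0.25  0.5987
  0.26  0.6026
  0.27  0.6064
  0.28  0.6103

£36.67

σ√T = 0.28·√0.5 = 0.1980
ln(S/K) + (r + σ²/2)T = ln(385/390) + (0.09 + 0.28²/2)·0.5 = -0.0129 + 0.0646 = 0.0517
d₁ = 0.0517 / 0.1980 = 0.2611 → 0.26
d₂ = d₁ − σ√T = 0.2611 − 0.1980 = 0.0631 → 0.06
exp(−rT) = exp(−0.09·0.5) = 0.9560
C = 385·N(0.26) − 390·0.9560·N(0.06) = 385·0.6026 − 390·0.9560·0.5239 = 232.0010 − 195.3309 = 36.6701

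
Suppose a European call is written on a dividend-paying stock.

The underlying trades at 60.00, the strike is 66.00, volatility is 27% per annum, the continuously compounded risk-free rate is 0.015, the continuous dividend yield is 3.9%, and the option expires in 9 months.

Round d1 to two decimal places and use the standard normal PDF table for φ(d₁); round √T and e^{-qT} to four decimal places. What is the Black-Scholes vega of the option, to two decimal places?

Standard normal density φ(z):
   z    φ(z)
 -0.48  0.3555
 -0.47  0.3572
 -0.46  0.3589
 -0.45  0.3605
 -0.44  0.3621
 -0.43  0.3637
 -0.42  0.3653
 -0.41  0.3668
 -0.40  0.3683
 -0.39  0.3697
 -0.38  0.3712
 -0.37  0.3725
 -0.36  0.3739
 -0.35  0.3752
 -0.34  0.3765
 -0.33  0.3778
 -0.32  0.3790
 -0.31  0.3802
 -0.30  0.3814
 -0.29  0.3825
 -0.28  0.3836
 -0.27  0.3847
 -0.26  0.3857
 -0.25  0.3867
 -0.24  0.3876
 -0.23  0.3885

18.80

T = 0.75;  σ√T = 0.2338
d₁ = [ln(60/66) + (0.015 − 0.039 + 0.27²/2)·0.75] / 0.2338 = [-0.0953 + 0.0093] / 0.2338 = -0.3677 which rounds to -0.37
√T = √0.75 = 0.8660
φ(d₁) = φ(-0.37) = 0.3725
exp(−qT) = exp(−0.039·0.75) = 0.9712
vega = S·exp(−qT)·φ(d₁)·√T = 60·0.9712·0.3725·0.8660 = 18.7977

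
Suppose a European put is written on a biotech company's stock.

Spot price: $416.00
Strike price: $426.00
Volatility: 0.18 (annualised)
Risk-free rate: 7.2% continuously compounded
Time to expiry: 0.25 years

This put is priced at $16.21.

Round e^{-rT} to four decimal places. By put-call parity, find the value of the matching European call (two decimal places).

$13.79

exp(−rT) = exp(−0.072·0.25) = 0.9822
Put-call parity: C − P = S − K·e^(−rT) = 416 − 426·0.9822 = 416 − 418.4172 = -2.4172
C = P + (C − P) = 16.21 + (-2.4172) = 13.7928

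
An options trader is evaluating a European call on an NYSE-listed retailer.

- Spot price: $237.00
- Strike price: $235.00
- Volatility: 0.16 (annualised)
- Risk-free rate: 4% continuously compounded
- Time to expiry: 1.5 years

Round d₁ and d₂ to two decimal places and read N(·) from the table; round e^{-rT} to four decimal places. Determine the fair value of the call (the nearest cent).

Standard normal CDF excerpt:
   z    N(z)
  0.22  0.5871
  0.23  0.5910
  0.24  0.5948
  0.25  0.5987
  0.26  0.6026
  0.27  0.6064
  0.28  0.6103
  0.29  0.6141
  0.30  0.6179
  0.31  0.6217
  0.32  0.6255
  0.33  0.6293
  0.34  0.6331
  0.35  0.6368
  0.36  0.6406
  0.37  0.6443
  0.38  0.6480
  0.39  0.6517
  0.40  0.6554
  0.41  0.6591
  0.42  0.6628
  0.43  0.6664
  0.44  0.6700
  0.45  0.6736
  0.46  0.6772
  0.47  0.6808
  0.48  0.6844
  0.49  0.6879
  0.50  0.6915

σ√T = 0.16 × 1.2247 = 0.1960
d₁ = [ln(237/235) + (0.04 + ½·0.16²)·1.5] / (σ√T) = (0.0085 + 0.0792) / 0.1960 = 0.4474 ⇒ 0.45
d₂ = 0.4474 − 0.1960 = 0.2515 ⇒ 0.25
exp(−rT) = exp(−0.04·1.5) = 0.9418
N(d₁) = N(0.45) = 0.6736;  N(d₂) = N(0.25) = 0.5987
C = 237·0.6736 − 235·0.9418·0.5987 = 159.6432 − 132.5061 = 27.1371

$27.14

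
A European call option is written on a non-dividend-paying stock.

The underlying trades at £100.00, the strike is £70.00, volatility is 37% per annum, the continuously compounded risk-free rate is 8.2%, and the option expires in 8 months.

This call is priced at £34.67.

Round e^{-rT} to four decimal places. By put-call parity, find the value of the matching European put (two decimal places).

£0.95

exp(−rT) = exp(−0.082·0.6667) = 0.9468
Put-call parity: C − P = S − K·e^(−rT) = 100 − 70·0.9468 = 100 − 66.2760 = 33.7240
P = C − (C − P) = 34.67 − (33.7240) = 0.9460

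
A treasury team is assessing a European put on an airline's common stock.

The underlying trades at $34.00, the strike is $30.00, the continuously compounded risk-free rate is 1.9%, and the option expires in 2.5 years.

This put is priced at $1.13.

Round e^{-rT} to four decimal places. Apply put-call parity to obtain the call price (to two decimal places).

$6.52

e^(−rT) = e^(−0.019·2.5) = 0.9536
Put-call parity: C − P = S − K·e^(−rT) = 34 − 30·0.9536 = 34 − 28.6080 = 5.3920
C = P + (C − P) = 1.13 + (5.3920) = 6.5220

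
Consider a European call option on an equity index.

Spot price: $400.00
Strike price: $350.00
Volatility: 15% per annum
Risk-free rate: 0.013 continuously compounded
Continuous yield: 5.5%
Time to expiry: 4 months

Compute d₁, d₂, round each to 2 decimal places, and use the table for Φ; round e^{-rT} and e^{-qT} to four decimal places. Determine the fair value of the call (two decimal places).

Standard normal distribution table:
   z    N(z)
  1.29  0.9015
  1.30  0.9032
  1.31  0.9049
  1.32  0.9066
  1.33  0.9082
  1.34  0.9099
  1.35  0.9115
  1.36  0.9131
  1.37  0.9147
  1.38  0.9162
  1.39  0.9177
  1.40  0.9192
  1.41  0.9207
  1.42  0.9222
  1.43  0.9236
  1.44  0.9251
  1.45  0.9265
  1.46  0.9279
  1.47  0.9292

$45.07

σ√T = 0.15 × 0.5774 = 0.0866
d₁ = [ln(400/350) + (0.013 − 0.055 + 0.15²/2)·0.3333] / 0.0866 = [0.1335 − 0.0103] / 0.0866 = 1.4235 ⇒ 1.42
d₂ = d₁ − σ√T = 1.4235 − 0.0866 = 1.3369 ⇒ 1.34
e^(−qT) = e^(−0.055·0.3333) = 0.9818;  e^(−rT) = e^(−0.013·0.3333) = 0.9957
N(d₁) = N(1.42) = 0.9222;  N(d₂) = N(1.34) = 0.9099
C = 400·0.9818·0.9222 − 350·0.9957·0.9099 = 362.1664 − 317.0956 = 45.0708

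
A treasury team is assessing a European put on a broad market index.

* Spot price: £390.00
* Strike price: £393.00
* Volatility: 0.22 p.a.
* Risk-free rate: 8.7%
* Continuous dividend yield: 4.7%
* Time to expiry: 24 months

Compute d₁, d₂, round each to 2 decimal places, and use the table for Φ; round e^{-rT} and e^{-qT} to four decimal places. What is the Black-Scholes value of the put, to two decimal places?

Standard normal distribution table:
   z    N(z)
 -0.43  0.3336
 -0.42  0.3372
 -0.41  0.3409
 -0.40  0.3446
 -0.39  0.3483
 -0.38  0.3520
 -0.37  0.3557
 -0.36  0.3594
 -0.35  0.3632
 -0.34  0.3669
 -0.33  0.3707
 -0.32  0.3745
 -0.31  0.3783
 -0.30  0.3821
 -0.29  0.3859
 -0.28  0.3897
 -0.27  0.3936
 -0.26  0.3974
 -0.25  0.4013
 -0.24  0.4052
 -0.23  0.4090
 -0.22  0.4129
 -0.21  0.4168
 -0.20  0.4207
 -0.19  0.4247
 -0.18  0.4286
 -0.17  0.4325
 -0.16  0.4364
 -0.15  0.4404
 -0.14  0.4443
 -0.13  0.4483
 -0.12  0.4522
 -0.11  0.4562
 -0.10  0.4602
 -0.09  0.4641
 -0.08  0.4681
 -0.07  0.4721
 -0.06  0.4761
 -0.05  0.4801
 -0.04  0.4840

σ√T = 0.22 × 1.4142 = 0.3111
d₁ = [ln(390/393) + (0.087 − 0.047 + 0.22²/2)·2] / 0.3111 = [-0.0077 + 0.1284] / 0.3111 = 0.3881 ≈ 0.39
d₂ = d₁ − σ√T = 0.3881 − 0.3111 = 0.0769 ≈ 0.08
exp(−qT) = exp(−0.047·2) = 0.9103;  exp(−rT) = exp(−0.087·2) = 0.8403
P = 393·0.8403·N(-0.08) − 390·0.9103·N(-0.39) = 393·0.8403·0.4681 − 390·0.9103·0.3483 = 154.5844 − 123.6524 = 30.9319

£30.93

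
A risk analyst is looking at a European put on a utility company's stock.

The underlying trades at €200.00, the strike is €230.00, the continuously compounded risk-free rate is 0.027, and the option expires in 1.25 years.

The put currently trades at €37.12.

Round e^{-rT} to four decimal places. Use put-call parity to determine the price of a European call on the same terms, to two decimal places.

€14.76

exp(−rT) = exp(−0.027·1.25) = 0.9668
Put-call parity: C − P = S − K·e^(−rT) = 200 − 230·0.9668 = 200 − 222.3640 = -22.3640
C = P + (C − P) = 37.12 + (-22.3640) = 14.7560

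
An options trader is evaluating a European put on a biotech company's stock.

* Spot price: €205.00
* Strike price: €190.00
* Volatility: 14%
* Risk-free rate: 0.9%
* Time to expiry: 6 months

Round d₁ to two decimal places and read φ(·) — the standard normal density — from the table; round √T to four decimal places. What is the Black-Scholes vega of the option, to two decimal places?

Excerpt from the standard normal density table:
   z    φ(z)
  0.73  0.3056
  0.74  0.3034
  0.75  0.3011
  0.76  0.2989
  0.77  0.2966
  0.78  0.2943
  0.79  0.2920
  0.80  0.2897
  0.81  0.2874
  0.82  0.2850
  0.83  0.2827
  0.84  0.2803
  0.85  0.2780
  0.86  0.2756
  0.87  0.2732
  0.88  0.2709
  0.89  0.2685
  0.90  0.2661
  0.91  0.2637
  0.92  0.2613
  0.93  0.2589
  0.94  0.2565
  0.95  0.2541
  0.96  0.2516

T = 0.5;  σ√T = 0.0990
ln(S/K) + (r + σ²/2)T = ln(205/190) + (0.009 + 0.14²/2)·0.5 = 0.0760 + 0.0094 = 0.0854
d₁ = 0.0854 / 0.0990 = 0.8625 which rounds to 0.86
√T = √0.5 = 0.7071
φ(d₁) = φ(0.86) = 0.2756
vega = S·φ(d₁)·√T = 205·0.2756·0.7071 = 39.9497

39.95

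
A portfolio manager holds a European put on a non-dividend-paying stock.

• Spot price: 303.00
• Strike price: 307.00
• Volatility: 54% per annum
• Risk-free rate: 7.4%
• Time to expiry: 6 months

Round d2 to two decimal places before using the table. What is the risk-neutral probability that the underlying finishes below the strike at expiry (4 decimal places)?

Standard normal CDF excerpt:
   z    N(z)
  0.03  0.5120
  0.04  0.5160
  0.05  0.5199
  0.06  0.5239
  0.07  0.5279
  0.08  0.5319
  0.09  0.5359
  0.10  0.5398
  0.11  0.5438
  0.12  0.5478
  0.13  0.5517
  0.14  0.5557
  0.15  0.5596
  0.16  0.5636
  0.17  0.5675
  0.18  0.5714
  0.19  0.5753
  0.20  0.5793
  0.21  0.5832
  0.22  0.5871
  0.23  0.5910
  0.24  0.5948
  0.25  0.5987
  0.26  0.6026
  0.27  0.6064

0.5517

T = 0.5;  σ√T = 0.3818
d₁ = [ln(303/307) + (0.074 + 0.54²/2)·0.5] / 0.3818 = [-0.0131 + 0.1099] / 0.3818 = 0.2535 → 0.25
d₂ = d₁ − σ√T = 0.2535 − 0.3818 = -0.1284 → -0.13
Pr(exercise) under Q = N(−d₂) = N(0.13) = 0.5517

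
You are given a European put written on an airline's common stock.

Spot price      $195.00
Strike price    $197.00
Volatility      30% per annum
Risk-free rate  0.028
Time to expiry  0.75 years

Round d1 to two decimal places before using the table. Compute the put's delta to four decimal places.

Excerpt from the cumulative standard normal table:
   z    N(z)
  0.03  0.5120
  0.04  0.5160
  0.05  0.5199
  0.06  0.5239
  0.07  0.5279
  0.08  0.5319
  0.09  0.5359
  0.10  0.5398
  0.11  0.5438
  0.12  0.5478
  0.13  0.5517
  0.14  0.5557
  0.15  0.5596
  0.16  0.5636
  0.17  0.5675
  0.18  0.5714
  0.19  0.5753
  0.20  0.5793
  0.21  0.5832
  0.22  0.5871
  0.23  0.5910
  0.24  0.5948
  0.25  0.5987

σ√T = 0.3·√0.75 = 0.2598
d₁ = [ln(195/197) + (0.028 + 0.3²/2)·0.75] / 0.2598 = [-0.0102 + 0.0547] / 0.2598 = 0.1715 which rounds to 0.17
N(d₁) = N(0.17) = 0.5675
Δ_put = N(d₁) − 1 = 0.5675 − 1 = -0.4325

-0.4325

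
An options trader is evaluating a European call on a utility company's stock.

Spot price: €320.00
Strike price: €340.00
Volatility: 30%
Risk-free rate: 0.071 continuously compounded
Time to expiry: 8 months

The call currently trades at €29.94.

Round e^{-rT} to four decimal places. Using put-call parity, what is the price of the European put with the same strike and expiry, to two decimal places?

exp(−rT) = exp(−0.071·0.6667) = 0.9538
Put-call parity: C − P = S − K·e^(−rT) = 320 − 340·0.9538 = 320 − 324.2920 = -4.2920
P = C − (C − P) = 29.94 − (-4.2920) = 34.2320

€34.23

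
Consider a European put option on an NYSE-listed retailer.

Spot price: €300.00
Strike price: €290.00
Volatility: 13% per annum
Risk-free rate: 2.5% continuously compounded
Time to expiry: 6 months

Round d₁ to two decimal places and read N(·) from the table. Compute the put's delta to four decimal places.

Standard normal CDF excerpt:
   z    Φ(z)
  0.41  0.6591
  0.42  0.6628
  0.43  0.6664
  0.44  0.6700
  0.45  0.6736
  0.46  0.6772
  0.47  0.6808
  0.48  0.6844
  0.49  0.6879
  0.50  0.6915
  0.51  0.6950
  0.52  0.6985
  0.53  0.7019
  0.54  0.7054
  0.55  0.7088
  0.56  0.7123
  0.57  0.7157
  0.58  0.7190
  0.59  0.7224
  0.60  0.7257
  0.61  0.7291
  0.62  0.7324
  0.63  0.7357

σ√T = 0.13 × 0.7071 = 0.0919
ln(S/K) + (r + σ²/2)T = ln(300/290) + (0.025 + 0.13²/2)·0.5 = 0.0339 + 0.0167 = 0.0506
d₁ = 0.0506 / 0.0919 = 0.5507 which rounds to 0.55
N(d₁) = N(0.55) = 0.7088
Δ_put = N(d₁) − 1 = 0.7088 − 1 = -0.2912

-0.2912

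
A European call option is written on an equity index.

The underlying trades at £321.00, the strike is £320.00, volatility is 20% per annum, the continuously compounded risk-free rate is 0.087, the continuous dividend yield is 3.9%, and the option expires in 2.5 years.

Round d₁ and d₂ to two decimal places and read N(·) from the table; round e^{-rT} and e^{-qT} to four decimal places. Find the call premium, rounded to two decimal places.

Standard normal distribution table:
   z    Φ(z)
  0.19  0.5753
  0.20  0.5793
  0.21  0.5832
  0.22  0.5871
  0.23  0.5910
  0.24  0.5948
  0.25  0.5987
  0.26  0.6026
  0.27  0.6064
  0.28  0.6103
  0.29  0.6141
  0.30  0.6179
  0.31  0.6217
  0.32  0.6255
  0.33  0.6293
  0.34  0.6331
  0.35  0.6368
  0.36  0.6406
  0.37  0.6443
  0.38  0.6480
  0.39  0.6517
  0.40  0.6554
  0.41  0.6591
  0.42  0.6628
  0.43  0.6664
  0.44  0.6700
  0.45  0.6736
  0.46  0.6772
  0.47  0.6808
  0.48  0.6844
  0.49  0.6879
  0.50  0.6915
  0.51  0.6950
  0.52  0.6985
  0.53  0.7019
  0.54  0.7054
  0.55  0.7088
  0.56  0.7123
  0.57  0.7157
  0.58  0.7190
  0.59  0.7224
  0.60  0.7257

T = 2.5;  σ√T = 0.3162
d₁ = [ln(321/320) + (0.087 − 0.039 + 0.2²/2)·2.5] / 0.3162 = [0.0031 + 0.1700] / 0.3162 = 0.5475 → 0.55
d₂ = d₁ − σ√T = 0.5475 − 0.3162 = 0.2312 → 0.23
e^(−qT) = e^(−0.039·2.5) = 0.9071;  e^(−rT) = e^(−0.087·2.5) = 0.8045
N(d₁) = N(0.55) = 0.7088;  N(d₂) = N(0.23) = 0.5910
C = 321·0.9071·0.7088 − 320·0.8045·0.5910 = 206.3877 − 152.1470 = 54.2407

£54.24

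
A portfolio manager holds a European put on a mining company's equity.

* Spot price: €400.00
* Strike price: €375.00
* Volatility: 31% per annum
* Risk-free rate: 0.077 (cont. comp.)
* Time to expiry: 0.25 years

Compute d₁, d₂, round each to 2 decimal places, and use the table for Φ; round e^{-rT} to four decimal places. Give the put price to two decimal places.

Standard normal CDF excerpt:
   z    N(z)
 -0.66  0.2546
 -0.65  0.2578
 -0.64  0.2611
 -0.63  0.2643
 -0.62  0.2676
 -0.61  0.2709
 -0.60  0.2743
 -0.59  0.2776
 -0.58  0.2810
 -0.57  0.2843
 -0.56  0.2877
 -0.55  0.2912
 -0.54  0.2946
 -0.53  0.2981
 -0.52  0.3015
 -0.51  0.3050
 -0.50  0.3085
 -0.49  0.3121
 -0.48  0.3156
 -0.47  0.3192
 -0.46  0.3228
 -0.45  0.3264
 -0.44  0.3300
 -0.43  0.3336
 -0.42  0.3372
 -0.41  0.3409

€11.70

σ√T = 0.31·√0.25 = 0.1550
d₁ = [ln(400/375) + (0.077 + 0.31²/2)·0.25] / 0.1550 = [0.0645 + 0.0313] / 0.1550 = 0.6181 ⇒ 0.62
d₂ = d₁ − σ√T = 0.6181 − 0.1550 = 0.4631 ⇒ 0.46
exp(−rT) = exp(−0.077·0.25) = 0.9809
P = 375·0.9809·N(-0.46) − 400·N(-0.62) = 375·0.9809·0.3228 − 400·0.2676 = 118.7379 − 107.0400 = 11.6979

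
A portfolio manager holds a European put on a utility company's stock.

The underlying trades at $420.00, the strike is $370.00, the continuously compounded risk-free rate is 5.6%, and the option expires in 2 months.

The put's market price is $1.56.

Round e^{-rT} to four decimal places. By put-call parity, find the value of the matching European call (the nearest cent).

$55.00

exp(−rT) = exp(−0.056·0.1667) = 0.9907
Put-call parity: C − P = S − K·e^(−rT) = 420 − 370·0.9907 = 420 − 366.5590 = 53.4410
C = P + (C − P) = 1.56 + (53.4410) = 55.0010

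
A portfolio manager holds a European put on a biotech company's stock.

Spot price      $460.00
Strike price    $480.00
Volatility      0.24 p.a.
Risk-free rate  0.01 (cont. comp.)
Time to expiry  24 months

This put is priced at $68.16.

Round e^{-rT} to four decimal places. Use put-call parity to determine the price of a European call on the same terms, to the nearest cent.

exp(−rT) = exp(−0.01·2) = 0.9802
Put-call parity: C − P = S − K·e^(−rT) = 460 − 480·0.9802 = 460 − 470.4960 = -10.4960
C = P + (C − P) = 68.16 + (-10.4960) = 57.6640

$57.66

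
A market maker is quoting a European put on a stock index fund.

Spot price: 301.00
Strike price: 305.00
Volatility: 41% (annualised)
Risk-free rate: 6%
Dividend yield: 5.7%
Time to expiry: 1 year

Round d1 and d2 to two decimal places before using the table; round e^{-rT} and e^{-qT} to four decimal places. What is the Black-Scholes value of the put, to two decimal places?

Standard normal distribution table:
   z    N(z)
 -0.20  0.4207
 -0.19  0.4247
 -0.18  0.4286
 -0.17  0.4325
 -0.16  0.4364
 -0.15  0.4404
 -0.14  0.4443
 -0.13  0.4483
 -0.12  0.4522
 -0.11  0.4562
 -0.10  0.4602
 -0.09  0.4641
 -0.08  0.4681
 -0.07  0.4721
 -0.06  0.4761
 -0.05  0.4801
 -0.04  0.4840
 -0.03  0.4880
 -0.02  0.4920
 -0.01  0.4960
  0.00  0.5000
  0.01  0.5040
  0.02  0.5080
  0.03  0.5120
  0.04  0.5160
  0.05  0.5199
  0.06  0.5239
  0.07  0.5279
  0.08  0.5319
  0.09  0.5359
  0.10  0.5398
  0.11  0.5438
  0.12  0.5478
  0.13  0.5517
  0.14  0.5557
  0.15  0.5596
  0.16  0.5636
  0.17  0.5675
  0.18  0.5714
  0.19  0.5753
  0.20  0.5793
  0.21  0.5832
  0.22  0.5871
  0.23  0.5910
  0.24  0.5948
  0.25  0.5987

47.90

σ√T = 0.41 × 1.0000 = 0.4100
d₁ = [ln(301/305) + (0.06 − 0.057 + ½·0.41²)·1] / (σ√T) = (-0.0132 + 0.0870) / 0.4100 = 0.1801 which rounds to 0.18
d₂ = 0.1801 − 0.4100 = -0.2299 which rounds to -0.23
e^(−qT) = e^(−0.057·1) = 0.9446;  e^(−rT) = e^(−0.06·1) = 0.9418
P = 305·0.9418·N(0.23) − 301·0.9446·N(-0.18) = 305·0.9418·0.5910 − 301·0.9446·0.4286 = 169.7642 − 121.8615 = 47.9026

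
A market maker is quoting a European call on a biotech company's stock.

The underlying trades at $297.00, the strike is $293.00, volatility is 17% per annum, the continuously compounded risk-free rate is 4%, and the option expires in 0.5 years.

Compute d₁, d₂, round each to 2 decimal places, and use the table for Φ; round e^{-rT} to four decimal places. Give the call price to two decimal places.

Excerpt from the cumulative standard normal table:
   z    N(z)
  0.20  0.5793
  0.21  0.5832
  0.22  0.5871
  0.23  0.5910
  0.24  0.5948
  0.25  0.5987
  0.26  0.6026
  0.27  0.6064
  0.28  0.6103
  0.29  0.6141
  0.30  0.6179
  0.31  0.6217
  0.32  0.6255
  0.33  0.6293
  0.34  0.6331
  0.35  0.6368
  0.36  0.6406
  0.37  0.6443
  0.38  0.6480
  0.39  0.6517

T = 0.5;  σ√T = 0.1202
d₁ = [ln(297/293) + (0.04 + ½·0.17²)·0.5] / (σ√T) = (0.0136 + 0.0272) / 0.1202 = 0.3393 ≈ 0.34
d₂ = 0.3393 − 0.1202 = 0.2191 ≈ 0.22
e^(−rT) = e^(−0.04·0.5) = 0.9802
N(d₁) = N(0.34) = 0.6331;  N(d₂) = N(0.22) = 0.5871
C = 297·0.6331 − 293·0.9802·0.5871 = 188.0307 − 168.6143 = 19.4164

$19.42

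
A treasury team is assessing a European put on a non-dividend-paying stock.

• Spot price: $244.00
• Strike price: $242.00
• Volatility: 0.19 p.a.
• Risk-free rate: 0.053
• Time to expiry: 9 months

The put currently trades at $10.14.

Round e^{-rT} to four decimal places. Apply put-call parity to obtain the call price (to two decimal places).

exp(−rT) = exp(−0.053·0.75) = 0.9610
Put-call parity: C − P = S − K·e^(−rT) = 244 − 242·0.9610 = 244 − 232.5620 = 11.4380
C = P + (C − P) = 10.14 + (11.4380) = 21.5780

$21.58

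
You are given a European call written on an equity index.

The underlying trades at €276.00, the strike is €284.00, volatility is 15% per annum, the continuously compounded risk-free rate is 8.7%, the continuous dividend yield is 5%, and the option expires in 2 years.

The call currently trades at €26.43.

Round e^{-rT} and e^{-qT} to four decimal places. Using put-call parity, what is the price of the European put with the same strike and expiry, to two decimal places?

€15.35

e^(−qT) = e^(−0.05·2) = 0.9048;  e^(−rT) = e^(−0.087·2) = 0.8403
Put-call parity: C − P = S·e^(−qT) − K·e^(−rT) = 276·0.9048 − 284·0.8403 = 249.7248 − 238.6452 = 11.0796
P = C − (C − P) = 26.43 − (11.0796) = 15.3504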